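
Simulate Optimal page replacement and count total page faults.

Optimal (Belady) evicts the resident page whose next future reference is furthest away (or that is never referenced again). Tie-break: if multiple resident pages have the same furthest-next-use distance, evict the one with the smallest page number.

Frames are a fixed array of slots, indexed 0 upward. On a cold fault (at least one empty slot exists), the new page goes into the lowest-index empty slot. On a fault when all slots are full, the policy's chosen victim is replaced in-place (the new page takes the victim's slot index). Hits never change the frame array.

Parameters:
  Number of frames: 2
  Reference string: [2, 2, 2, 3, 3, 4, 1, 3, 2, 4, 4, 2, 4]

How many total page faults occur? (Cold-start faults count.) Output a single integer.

Answer: 6

Derivation:
Step 0: ref 2 → FAULT, frames=[2,-]
Step 1: ref 2 → HIT, frames=[2,-]
Step 2: ref 2 → HIT, frames=[2,-]
Step 3: ref 3 → FAULT, frames=[2,3]
Step 4: ref 3 → HIT, frames=[2,3]
Step 5: ref 4 → FAULT (evict 2), frames=[4,3]
Step 6: ref 1 → FAULT (evict 4), frames=[1,3]
Step 7: ref 3 → HIT, frames=[1,3]
Step 8: ref 2 → FAULT (evict 1), frames=[2,3]
Step 9: ref 4 → FAULT (evict 3), frames=[2,4]
Step 10: ref 4 → HIT, frames=[2,4]
Step 11: ref 2 → HIT, frames=[2,4]
Step 12: ref 4 → HIT, frames=[2,4]
Total faults: 6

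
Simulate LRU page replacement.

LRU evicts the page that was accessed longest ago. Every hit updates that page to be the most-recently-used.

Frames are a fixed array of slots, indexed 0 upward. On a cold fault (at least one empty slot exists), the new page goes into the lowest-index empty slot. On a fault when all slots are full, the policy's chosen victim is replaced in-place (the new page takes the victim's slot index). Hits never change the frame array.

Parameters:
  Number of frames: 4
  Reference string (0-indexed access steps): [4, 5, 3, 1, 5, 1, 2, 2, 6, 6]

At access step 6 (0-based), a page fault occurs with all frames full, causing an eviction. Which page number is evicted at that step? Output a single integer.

Answer: 4

Derivation:
Step 0: ref 4 -> FAULT, frames=[4,-,-,-]
Step 1: ref 5 -> FAULT, frames=[4,5,-,-]
Step 2: ref 3 -> FAULT, frames=[4,5,3,-]
Step 3: ref 1 -> FAULT, frames=[4,5,3,1]
Step 4: ref 5 -> HIT, frames=[4,5,3,1]
Step 5: ref 1 -> HIT, frames=[4,5,3,1]
Step 6: ref 2 -> FAULT, evict 4, frames=[2,5,3,1]
At step 6: evicted page 4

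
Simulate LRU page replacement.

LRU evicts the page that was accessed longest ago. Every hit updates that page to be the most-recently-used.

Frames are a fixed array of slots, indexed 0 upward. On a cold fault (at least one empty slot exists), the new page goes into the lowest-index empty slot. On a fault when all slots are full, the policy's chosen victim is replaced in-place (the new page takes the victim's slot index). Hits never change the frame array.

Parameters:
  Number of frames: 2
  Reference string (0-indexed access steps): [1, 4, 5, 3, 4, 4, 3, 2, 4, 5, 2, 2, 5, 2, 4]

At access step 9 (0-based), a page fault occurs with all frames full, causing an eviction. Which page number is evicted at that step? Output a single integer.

Answer: 2

Derivation:
Step 0: ref 1 -> FAULT, frames=[1,-]
Step 1: ref 4 -> FAULT, frames=[1,4]
Step 2: ref 5 -> FAULT, evict 1, frames=[5,4]
Step 3: ref 3 -> FAULT, evict 4, frames=[5,3]
Step 4: ref 4 -> FAULT, evict 5, frames=[4,3]
Step 5: ref 4 -> HIT, frames=[4,3]
Step 6: ref 3 -> HIT, frames=[4,3]
Step 7: ref 2 -> FAULT, evict 4, frames=[2,3]
Step 8: ref 4 -> FAULT, evict 3, frames=[2,4]
Step 9: ref 5 -> FAULT, evict 2, frames=[5,4]
At step 9: evicted page 2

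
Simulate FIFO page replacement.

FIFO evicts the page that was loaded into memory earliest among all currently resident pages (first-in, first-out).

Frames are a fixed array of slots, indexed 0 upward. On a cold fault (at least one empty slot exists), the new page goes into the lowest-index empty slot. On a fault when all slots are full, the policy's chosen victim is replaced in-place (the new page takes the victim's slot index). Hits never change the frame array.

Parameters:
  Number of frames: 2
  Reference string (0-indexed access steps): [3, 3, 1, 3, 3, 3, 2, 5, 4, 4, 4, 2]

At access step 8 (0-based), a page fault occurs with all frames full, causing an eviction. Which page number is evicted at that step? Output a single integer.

Answer: 2

Derivation:
Step 0: ref 3 -> FAULT, frames=[3,-]
Step 1: ref 3 -> HIT, frames=[3,-]
Step 2: ref 1 -> FAULT, frames=[3,1]
Step 3: ref 3 -> HIT, frames=[3,1]
Step 4: ref 3 -> HIT, frames=[3,1]
Step 5: ref 3 -> HIT, frames=[3,1]
Step 6: ref 2 -> FAULT, evict 3, frames=[2,1]
Step 7: ref 5 -> FAULT, evict 1, frames=[2,5]
Step 8: ref 4 -> FAULT, evict 2, frames=[4,5]
At step 8: evicted page 2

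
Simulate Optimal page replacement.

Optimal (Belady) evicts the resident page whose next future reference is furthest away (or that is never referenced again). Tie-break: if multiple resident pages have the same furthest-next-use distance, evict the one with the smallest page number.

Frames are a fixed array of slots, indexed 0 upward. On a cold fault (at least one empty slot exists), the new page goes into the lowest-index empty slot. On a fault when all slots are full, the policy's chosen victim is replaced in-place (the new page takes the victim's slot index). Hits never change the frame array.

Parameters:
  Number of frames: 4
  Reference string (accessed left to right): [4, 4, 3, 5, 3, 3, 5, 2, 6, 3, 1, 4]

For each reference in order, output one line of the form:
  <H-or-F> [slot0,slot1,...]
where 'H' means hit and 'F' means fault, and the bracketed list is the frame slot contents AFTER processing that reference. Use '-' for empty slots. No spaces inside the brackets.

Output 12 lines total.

F [4,-,-,-]
H [4,-,-,-]
F [4,3,-,-]
F [4,3,5,-]
H [4,3,5,-]
H [4,3,5,-]
H [4,3,5,-]
F [4,3,5,2]
F [4,3,5,6]
H [4,3,5,6]
F [4,1,5,6]
H [4,1,5,6]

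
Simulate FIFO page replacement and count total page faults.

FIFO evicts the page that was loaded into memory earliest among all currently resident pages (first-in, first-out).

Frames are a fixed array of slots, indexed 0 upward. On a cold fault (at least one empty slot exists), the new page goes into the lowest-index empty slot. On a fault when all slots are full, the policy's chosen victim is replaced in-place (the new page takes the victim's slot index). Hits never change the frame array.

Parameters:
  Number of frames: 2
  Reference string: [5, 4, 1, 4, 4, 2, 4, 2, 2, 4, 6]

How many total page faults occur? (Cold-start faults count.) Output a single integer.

Step 0: ref 5 → FAULT, frames=[5,-]
Step 1: ref 4 → FAULT, frames=[5,4]
Step 2: ref 1 → FAULT (evict 5), frames=[1,4]
Step 3: ref 4 → HIT, frames=[1,4]
Step 4: ref 4 → HIT, frames=[1,4]
Step 5: ref 2 → FAULT (evict 4), frames=[1,2]
Step 6: ref 4 → FAULT (evict 1), frames=[4,2]
Step 7: ref 2 → HIT, frames=[4,2]
Step 8: ref 2 → HIT, frames=[4,2]
Step 9: ref 4 → HIT, frames=[4,2]
Step 10: ref 6 → FAULT (evict 2), frames=[4,6]
Total faults: 6

Answer: 6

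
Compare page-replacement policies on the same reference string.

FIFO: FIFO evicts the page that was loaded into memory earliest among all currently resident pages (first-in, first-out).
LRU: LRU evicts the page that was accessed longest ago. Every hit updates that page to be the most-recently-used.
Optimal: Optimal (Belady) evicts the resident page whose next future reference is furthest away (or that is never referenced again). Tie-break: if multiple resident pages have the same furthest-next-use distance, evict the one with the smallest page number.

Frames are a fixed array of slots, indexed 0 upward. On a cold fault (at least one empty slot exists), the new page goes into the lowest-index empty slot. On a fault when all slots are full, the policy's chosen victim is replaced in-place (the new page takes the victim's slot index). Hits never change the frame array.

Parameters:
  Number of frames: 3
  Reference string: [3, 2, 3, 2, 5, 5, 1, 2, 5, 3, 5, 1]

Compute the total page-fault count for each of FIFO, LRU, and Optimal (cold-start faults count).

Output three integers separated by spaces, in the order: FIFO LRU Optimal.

--- FIFO ---
  step 0: ref 3 -> FAULT, frames=[3,-,-] (faults so far: 1)
  step 1: ref 2 -> FAULT, frames=[3,2,-] (faults so far: 2)
  step 2: ref 3 -> HIT, frames=[3,2,-] (faults so far: 2)
  step 3: ref 2 -> HIT, frames=[3,2,-] (faults so far: 2)
  step 4: ref 5 -> FAULT, frames=[3,2,5] (faults so far: 3)
  step 5: ref 5 -> HIT, frames=[3,2,5] (faults so far: 3)
  step 6: ref 1 -> FAULT, evict 3, frames=[1,2,5] (faults so far: 4)
  step 7: ref 2 -> HIT, frames=[1,2,5] (faults so far: 4)
  step 8: ref 5 -> HIT, frames=[1,2,5] (faults so far: 4)
  step 9: ref 3 -> FAULT, evict 2, frames=[1,3,5] (faults so far: 5)
  step 10: ref 5 -> HIT, frames=[1,3,5] (faults so far: 5)
  step 11: ref 1 -> HIT, frames=[1,3,5] (faults so far: 5)
  FIFO total faults: 5
--- LRU ---
  step 0: ref 3 -> FAULT, frames=[3,-,-] (faults so far: 1)
  step 1: ref 2 -> FAULT, frames=[3,2,-] (faults so far: 2)
  step 2: ref 3 -> HIT, frames=[3,2,-] (faults so far: 2)
  step 3: ref 2 -> HIT, frames=[3,2,-] (faults so far: 2)
  step 4: ref 5 -> FAULT, frames=[3,2,5] (faults so far: 3)
  step 5: ref 5 -> HIT, frames=[3,2,5] (faults so far: 3)
  step 6: ref 1 -> FAULT, evict 3, frames=[1,2,5] (faults so far: 4)
  step 7: ref 2 -> HIT, frames=[1,2,5] (faults so far: 4)
  step 8: ref 5 -> HIT, frames=[1,2,5] (faults so far: 4)
  step 9: ref 3 -> FAULT, evict 1, frames=[3,2,5] (faults so far: 5)
  step 10: ref 5 -> HIT, frames=[3,2,5] (faults so far: 5)
  step 11: ref 1 -> FAULT, evict 2, frames=[3,1,5] (faults so far: 6)
  LRU total faults: 6
--- Optimal ---
  step 0: ref 3 -> FAULT, frames=[3,-,-] (faults so far: 1)
  step 1: ref 2 -> FAULT, frames=[3,2,-] (faults so far: 2)
  step 2: ref 3 -> HIT, frames=[3,2,-] (faults so far: 2)
  step 3: ref 2 -> HIT, frames=[3,2,-] (faults so far: 2)
  step 4: ref 5 -> FAULT, frames=[3,2,5] (faults so far: 3)
  step 5: ref 5 -> HIT, frames=[3,2,5] (faults so far: 3)
  step 6: ref 1 -> FAULT, evict 3, frames=[1,2,5] (faults so far: 4)
  step 7: ref 2 -> HIT, frames=[1,2,5] (faults so far: 4)
  step 8: ref 5 -> HIT, frames=[1,2,5] (faults so far: 4)
  step 9: ref 3 -> FAULT, evict 2, frames=[1,3,5] (faults so far: 5)
  step 10: ref 5 -> HIT, frames=[1,3,5] (faults so far: 5)
  step 11: ref 1 -> HIT, frames=[1,3,5] (faults so far: 5)
  Optimal total faults: 5

Answer: 5 6 5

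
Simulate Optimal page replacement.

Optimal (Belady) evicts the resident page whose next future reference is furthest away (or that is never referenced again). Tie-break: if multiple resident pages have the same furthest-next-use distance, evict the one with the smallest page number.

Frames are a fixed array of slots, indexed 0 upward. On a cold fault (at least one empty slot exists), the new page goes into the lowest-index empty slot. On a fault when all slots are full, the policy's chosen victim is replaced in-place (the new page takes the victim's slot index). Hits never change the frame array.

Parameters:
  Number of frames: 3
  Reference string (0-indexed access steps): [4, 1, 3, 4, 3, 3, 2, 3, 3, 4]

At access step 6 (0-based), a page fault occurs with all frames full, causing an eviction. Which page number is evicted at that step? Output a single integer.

Step 0: ref 4 -> FAULT, frames=[4,-,-]
Step 1: ref 1 -> FAULT, frames=[4,1,-]
Step 2: ref 3 -> FAULT, frames=[4,1,3]
Step 3: ref 4 -> HIT, frames=[4,1,3]
Step 4: ref 3 -> HIT, frames=[4,1,3]
Step 5: ref 3 -> HIT, frames=[4,1,3]
Step 6: ref 2 -> FAULT, evict 1, frames=[4,2,3]
At step 6: evicted page 1

Answer: 1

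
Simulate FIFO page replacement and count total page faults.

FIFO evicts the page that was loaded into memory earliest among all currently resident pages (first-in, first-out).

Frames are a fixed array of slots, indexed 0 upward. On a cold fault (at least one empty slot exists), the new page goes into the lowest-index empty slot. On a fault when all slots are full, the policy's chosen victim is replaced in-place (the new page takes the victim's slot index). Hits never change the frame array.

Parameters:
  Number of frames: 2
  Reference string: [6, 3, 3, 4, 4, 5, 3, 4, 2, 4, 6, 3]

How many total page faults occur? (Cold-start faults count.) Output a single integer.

Answer: 9

Derivation:
Step 0: ref 6 → FAULT, frames=[6,-]
Step 1: ref 3 → FAULT, frames=[6,3]
Step 2: ref 3 → HIT, frames=[6,3]
Step 3: ref 4 → FAULT (evict 6), frames=[4,3]
Step 4: ref 4 → HIT, frames=[4,3]
Step 5: ref 5 → FAULT (evict 3), frames=[4,5]
Step 6: ref 3 → FAULT (evict 4), frames=[3,5]
Step 7: ref 4 → FAULT (evict 5), frames=[3,4]
Step 8: ref 2 → FAULT (evict 3), frames=[2,4]
Step 9: ref 4 → HIT, frames=[2,4]
Step 10: ref 6 → FAULT (evict 4), frames=[2,6]
Step 11: ref 3 → FAULT (evict 2), frames=[3,6]
Total faults: 9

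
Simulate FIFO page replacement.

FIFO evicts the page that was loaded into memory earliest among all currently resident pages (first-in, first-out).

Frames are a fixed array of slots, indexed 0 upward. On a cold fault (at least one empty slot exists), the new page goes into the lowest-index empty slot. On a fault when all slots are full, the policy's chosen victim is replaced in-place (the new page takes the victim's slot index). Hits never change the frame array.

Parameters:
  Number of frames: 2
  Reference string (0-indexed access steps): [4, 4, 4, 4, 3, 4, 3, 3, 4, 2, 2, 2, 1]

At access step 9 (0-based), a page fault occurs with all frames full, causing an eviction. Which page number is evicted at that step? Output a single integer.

Answer: 4

Derivation:
Step 0: ref 4 -> FAULT, frames=[4,-]
Step 1: ref 4 -> HIT, frames=[4,-]
Step 2: ref 4 -> HIT, frames=[4,-]
Step 3: ref 4 -> HIT, frames=[4,-]
Step 4: ref 3 -> FAULT, frames=[4,3]
Step 5: ref 4 -> HIT, frames=[4,3]
Step 6: ref 3 -> HIT, frames=[4,3]
Step 7: ref 3 -> HIT, frames=[4,3]
Step 8: ref 4 -> HIT, frames=[4,3]
Step 9: ref 2 -> FAULT, evict 4, frames=[2,3]
At step 9: evicted page 4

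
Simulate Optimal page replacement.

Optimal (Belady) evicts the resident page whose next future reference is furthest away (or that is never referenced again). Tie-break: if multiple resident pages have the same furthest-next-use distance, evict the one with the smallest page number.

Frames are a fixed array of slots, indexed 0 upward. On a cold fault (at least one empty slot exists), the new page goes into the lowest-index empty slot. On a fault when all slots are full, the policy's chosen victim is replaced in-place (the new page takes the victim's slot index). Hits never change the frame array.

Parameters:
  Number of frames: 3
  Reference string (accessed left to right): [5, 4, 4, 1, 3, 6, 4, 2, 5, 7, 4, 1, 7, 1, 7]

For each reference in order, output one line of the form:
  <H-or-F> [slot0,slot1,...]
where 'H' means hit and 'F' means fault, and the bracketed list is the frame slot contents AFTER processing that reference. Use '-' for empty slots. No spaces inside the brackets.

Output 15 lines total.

F [5,-,-]
F [5,4,-]
H [5,4,-]
F [5,4,1]
F [5,4,3]
F [5,4,6]
H [5,4,6]
F [5,4,2]
H [5,4,2]
F [5,4,7]
H [5,4,7]
F [5,1,7]
H [5,1,7]
H [5,1,7]
H [5,1,7]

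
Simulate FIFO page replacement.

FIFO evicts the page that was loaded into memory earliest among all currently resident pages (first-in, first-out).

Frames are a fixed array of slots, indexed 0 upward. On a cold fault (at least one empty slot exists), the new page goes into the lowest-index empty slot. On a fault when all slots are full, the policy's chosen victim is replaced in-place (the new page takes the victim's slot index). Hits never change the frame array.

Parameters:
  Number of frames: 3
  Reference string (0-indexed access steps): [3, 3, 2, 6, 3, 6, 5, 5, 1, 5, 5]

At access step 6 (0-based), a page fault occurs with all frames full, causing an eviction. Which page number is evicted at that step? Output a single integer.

Answer: 3

Derivation:
Step 0: ref 3 -> FAULT, frames=[3,-,-]
Step 1: ref 3 -> HIT, frames=[3,-,-]
Step 2: ref 2 -> FAULT, frames=[3,2,-]
Step 3: ref 6 -> FAULT, frames=[3,2,6]
Step 4: ref 3 -> HIT, frames=[3,2,6]
Step 5: ref 6 -> HIT, frames=[3,2,6]
Step 6: ref 5 -> FAULT, evict 3, frames=[5,2,6]
At step 6: evicted page 3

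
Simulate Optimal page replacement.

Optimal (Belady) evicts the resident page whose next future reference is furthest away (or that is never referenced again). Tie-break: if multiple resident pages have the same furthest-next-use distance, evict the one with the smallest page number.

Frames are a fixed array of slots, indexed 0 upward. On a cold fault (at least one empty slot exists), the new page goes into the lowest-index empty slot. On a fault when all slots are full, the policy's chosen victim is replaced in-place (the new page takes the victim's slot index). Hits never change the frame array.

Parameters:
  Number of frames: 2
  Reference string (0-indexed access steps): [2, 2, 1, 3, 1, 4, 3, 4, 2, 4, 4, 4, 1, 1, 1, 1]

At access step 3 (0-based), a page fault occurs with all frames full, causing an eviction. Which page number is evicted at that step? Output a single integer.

Step 0: ref 2 -> FAULT, frames=[2,-]
Step 1: ref 2 -> HIT, frames=[2,-]
Step 2: ref 1 -> FAULT, frames=[2,1]
Step 3: ref 3 -> FAULT, evict 2, frames=[3,1]
At step 3: evicted page 2

Answer: 2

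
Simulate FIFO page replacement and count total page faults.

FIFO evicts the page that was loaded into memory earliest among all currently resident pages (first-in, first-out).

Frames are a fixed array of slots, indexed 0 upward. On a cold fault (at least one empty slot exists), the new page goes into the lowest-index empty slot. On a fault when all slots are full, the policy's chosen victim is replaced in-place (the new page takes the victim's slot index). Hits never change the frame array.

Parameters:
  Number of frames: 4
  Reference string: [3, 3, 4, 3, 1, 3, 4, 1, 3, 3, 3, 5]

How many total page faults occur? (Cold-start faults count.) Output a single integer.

Answer: 4

Derivation:
Step 0: ref 3 → FAULT, frames=[3,-,-,-]
Step 1: ref 3 → HIT, frames=[3,-,-,-]
Step 2: ref 4 → FAULT, frames=[3,4,-,-]
Step 3: ref 3 → HIT, frames=[3,4,-,-]
Step 4: ref 1 → FAULT, frames=[3,4,1,-]
Step 5: ref 3 → HIT, frames=[3,4,1,-]
Step 6: ref 4 → HIT, frames=[3,4,1,-]
Step 7: ref 1 → HIT, frames=[3,4,1,-]
Step 8: ref 3 → HIT, frames=[3,4,1,-]
Step 9: ref 3 → HIT, frames=[3,4,1,-]
Step 10: ref 3 → HIT, frames=[3,4,1,-]
Step 11: ref 5 → FAULT, frames=[3,4,1,5]
Total faults: 4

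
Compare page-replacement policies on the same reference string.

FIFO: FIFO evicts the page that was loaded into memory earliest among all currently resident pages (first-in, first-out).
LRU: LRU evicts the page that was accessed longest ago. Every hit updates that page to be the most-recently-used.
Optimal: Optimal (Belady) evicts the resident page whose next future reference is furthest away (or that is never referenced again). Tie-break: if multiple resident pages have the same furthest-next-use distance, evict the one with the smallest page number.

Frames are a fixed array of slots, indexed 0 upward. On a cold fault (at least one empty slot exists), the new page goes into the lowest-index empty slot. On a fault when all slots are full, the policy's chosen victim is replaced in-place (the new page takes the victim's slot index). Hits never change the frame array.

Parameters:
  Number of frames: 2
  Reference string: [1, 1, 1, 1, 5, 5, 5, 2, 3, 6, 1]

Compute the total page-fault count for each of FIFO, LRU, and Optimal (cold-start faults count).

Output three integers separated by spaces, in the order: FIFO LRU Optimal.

Answer: 6 6 5

Derivation:
--- FIFO ---
  step 0: ref 1 -> FAULT, frames=[1,-] (faults so far: 1)
  step 1: ref 1 -> HIT, frames=[1,-] (faults so far: 1)
  step 2: ref 1 -> HIT, frames=[1,-] (faults so far: 1)
  step 3: ref 1 -> HIT, frames=[1,-] (faults so far: 1)
  step 4: ref 5 -> FAULT, frames=[1,5] (faults so far: 2)
  step 5: ref 5 -> HIT, frames=[1,5] (faults so far: 2)
  step 6: ref 5 -> HIT, frames=[1,5] (faults so far: 2)
  step 7: ref 2 -> FAULT, evict 1, frames=[2,5] (faults so far: 3)
  step 8: ref 3 -> FAULT, evict 5, frames=[2,3] (faults so far: 4)
  step 9: ref 6 -> FAULT, evict 2, frames=[6,3] (faults so far: 5)
  step 10: ref 1 -> FAULT, evict 3, frames=[6,1] (faults so far: 6)
  FIFO total faults: 6
--- LRU ---
  step 0: ref 1 -> FAULT, frames=[1,-] (faults so far: 1)
  step 1: ref 1 -> HIT, frames=[1,-] (faults so far: 1)
  step 2: ref 1 -> HIT, frames=[1,-] (faults so far: 1)
  step 3: ref 1 -> HIT, frames=[1,-] (faults so far: 1)
  step 4: ref 5 -> FAULT, frames=[1,5] (faults so far: 2)
  step 5: ref 5 -> HIT, frames=[1,5] (faults so far: 2)
  step 6: ref 5 -> HIT, frames=[1,5] (faults so far: 2)
  step 7: ref 2 -> FAULT, evict 1, frames=[2,5] (faults so far: 3)
  step 8: ref 3 -> FAULT, evict 5, frames=[2,3] (faults so far: 4)
  step 9: ref 6 -> FAULT, evict 2, frames=[6,3] (faults so far: 5)
  step 10: ref 1 -> FAULT, evict 3, frames=[6,1] (faults so far: 6)
  LRU total faults: 6
--- Optimal ---
  step 0: ref 1 -> FAULT, frames=[1,-] (faults so far: 1)
  step 1: ref 1 -> HIT, frames=[1,-] (faults so far: 1)
  step 2: ref 1 -> HIT, frames=[1,-] (faults so far: 1)
  step 3: ref 1 -> HIT, frames=[1,-] (faults so far: 1)
  step 4: ref 5 -> FAULT, frames=[1,5] (faults so far: 2)
  step 5: ref 5 -> HIT, frames=[1,5] (faults so far: 2)
  step 6: ref 5 -> HIT, frames=[1,5] (faults so far: 2)
  step 7: ref 2 -> FAULT, evict 5, frames=[1,2] (faults so far: 3)
  step 8: ref 3 -> FAULT, evict 2, frames=[1,3] (faults so far: 4)
  step 9: ref 6 -> FAULT, evict 3, frames=[1,6] (faults so far: 5)
  step 10: ref 1 -> HIT, frames=[1,6] (faults so far: 5)
  Optimal total faults: 5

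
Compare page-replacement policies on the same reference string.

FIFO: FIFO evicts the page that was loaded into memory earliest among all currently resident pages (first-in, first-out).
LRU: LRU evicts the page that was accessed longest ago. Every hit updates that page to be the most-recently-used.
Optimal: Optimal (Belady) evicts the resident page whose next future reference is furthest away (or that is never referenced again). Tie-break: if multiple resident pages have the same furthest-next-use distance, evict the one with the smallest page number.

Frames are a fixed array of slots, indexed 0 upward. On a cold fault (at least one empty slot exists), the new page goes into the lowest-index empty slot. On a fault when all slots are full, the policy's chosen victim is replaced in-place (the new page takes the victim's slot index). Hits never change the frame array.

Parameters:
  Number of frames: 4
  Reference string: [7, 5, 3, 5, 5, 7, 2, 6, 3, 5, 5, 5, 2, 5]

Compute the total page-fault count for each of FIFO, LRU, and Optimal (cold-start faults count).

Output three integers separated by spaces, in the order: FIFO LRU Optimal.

--- FIFO ---
  step 0: ref 7 -> FAULT, frames=[7,-,-,-] (faults so far: 1)
  step 1: ref 5 -> FAULT, frames=[7,5,-,-] (faults so far: 2)
  step 2: ref 3 -> FAULT, frames=[7,5,3,-] (faults so far: 3)
  step 3: ref 5 -> HIT, frames=[7,5,3,-] (faults so far: 3)
  step 4: ref 5 -> HIT, frames=[7,5,3,-] (faults so far: 3)
  step 5: ref 7 -> HIT, frames=[7,5,3,-] (faults so far: 3)
  step 6: ref 2 -> FAULT, frames=[7,5,3,2] (faults so far: 4)
  step 7: ref 6 -> FAULT, evict 7, frames=[6,5,3,2] (faults so far: 5)
  step 8: ref 3 -> HIT, frames=[6,5,3,2] (faults so far: 5)
  step 9: ref 5 -> HIT, frames=[6,5,3,2] (faults so far: 5)
  step 10: ref 5 -> HIT, frames=[6,5,3,2] (faults so far: 5)
  step 11: ref 5 -> HIT, frames=[6,5,3,2] (faults so far: 5)
  step 12: ref 2 -> HIT, frames=[6,5,3,2] (faults so far: 5)
  step 13: ref 5 -> HIT, frames=[6,5,3,2] (faults so far: 5)
  FIFO total faults: 5
--- LRU ---
  step 0: ref 7 -> FAULT, frames=[7,-,-,-] (faults so far: 1)
  step 1: ref 5 -> FAULT, frames=[7,5,-,-] (faults so far: 2)
  step 2: ref 3 -> FAULT, frames=[7,5,3,-] (faults so far: 3)
  step 3: ref 5 -> HIT, frames=[7,5,3,-] (faults so far: 3)
  step 4: ref 5 -> HIT, frames=[7,5,3,-] (faults so far: 3)
  step 5: ref 7 -> HIT, frames=[7,5,3,-] (faults so far: 3)
  step 6: ref 2 -> FAULT, frames=[7,5,3,2] (faults so far: 4)
  step 7: ref 6 -> FAULT, evict 3, frames=[7,5,6,2] (faults so far: 5)
  step 8: ref 3 -> FAULT, evict 5, frames=[7,3,6,2] (faults so far: 6)
  step 9: ref 5 -> FAULT, evict 7, frames=[5,3,6,2] (faults so far: 7)
  step 10: ref 5 -> HIT, frames=[5,3,6,2] (faults so far: 7)
  step 11: ref 5 -> HIT, frames=[5,3,6,2] (faults so far: 7)
  step 12: ref 2 -> HIT, frames=[5,3,6,2] (faults so far: 7)
  step 13: ref 5 -> HIT, frames=[5,3,6,2] (faults so far: 7)
  LRU total faults: 7
--- Optimal ---
  step 0: ref 7 -> FAULT, frames=[7,-,-,-] (faults so far: 1)
  step 1: ref 5 -> FAULT, frames=[7,5,-,-] (faults so far: 2)
  step 2: ref 3 -> FAULT, frames=[7,5,3,-] (faults so far: 3)
  step 3: ref 5 -> HIT, frames=[7,5,3,-] (faults so far: 3)
  step 4: ref 5 -> HIT, frames=[7,5,3,-] (faults so far: 3)
  step 5: ref 7 -> HIT, frames=[7,5,3,-] (faults so far: 3)
  step 6: ref 2 -> FAULT, frames=[7,5,3,2] (faults so far: 4)
  step 7: ref 6 -> FAULT, evict 7, frames=[6,5,3,2] (faults so far: 5)
  step 8: ref 3 -> HIT, frames=[6,5,3,2] (faults so far: 5)
  step 9: ref 5 -> HIT, frames=[6,5,3,2] (faults so far: 5)
  step 10: ref 5 -> HIT, frames=[6,5,3,2] (faults so far: 5)
  step 11: ref 5 -> HIT, frames=[6,5,3,2] (faults so far: 5)
  step 12: ref 2 -> HIT, frames=[6,5,3,2] (faults so far: 5)
  step 13: ref 5 -> HIT, frames=[6,5,3,2] (faults so far: 5)
  Optimal total faults: 5

Answer: 5 7 5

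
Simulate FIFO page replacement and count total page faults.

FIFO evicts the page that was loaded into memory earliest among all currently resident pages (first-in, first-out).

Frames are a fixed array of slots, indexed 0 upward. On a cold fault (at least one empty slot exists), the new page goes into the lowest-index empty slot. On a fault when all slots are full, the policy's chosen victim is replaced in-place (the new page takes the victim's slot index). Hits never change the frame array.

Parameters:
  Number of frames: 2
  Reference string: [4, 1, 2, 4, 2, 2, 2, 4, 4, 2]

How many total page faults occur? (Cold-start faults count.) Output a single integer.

Answer: 4

Derivation:
Step 0: ref 4 → FAULT, frames=[4,-]
Step 1: ref 1 → FAULT, frames=[4,1]
Step 2: ref 2 → FAULT (evict 4), frames=[2,1]
Step 3: ref 4 → FAULT (evict 1), frames=[2,4]
Step 4: ref 2 → HIT, frames=[2,4]
Step 5: ref 2 → HIT, frames=[2,4]
Step 6: ref 2 → HIT, frames=[2,4]
Step 7: ref 4 → HIT, frames=[2,4]
Step 8: ref 4 → HIT, frames=[2,4]
Step 9: ref 2 → HIT, frames=[2,4]
Total faults: 4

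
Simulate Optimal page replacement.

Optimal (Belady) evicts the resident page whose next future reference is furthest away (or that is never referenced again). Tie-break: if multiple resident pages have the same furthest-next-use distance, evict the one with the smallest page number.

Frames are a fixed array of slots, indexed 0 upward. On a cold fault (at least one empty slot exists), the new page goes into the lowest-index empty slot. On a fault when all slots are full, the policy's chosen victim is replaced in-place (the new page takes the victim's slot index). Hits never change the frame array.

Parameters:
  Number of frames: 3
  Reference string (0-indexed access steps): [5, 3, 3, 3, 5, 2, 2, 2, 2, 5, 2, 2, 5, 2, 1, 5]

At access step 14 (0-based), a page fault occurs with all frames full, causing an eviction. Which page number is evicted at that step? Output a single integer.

Answer: 2

Derivation:
Step 0: ref 5 -> FAULT, frames=[5,-,-]
Step 1: ref 3 -> FAULT, frames=[5,3,-]
Step 2: ref 3 -> HIT, frames=[5,3,-]
Step 3: ref 3 -> HIT, frames=[5,3,-]
Step 4: ref 5 -> HIT, frames=[5,3,-]
Step 5: ref 2 -> FAULT, frames=[5,3,2]
Step 6: ref 2 -> HIT, frames=[5,3,2]
Step 7: ref 2 -> HIT, frames=[5,3,2]
Step 8: ref 2 -> HIT, frames=[5,3,2]
Step 9: ref 5 -> HIT, frames=[5,3,2]
Step 10: ref 2 -> HIT, frames=[5,3,2]
Step 11: ref 2 -> HIT, frames=[5,3,2]
Step 12: ref 5 -> HIT, frames=[5,3,2]
Step 13: ref 2 -> HIT, frames=[5,3,2]
Step 14: ref 1 -> FAULT, evict 2, frames=[5,3,1]
At step 14: evicted page 2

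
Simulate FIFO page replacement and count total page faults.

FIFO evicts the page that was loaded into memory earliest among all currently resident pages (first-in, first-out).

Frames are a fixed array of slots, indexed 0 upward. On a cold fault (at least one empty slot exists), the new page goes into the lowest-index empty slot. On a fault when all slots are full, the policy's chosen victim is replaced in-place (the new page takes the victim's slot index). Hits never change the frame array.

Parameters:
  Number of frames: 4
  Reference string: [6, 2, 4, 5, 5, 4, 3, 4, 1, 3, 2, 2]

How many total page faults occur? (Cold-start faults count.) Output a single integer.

Step 0: ref 6 → FAULT, frames=[6,-,-,-]
Step 1: ref 2 → FAULT, frames=[6,2,-,-]
Step 2: ref 4 → FAULT, frames=[6,2,4,-]
Step 3: ref 5 → FAULT, frames=[6,2,4,5]
Step 4: ref 5 → HIT, frames=[6,2,4,5]
Step 5: ref 4 → HIT, frames=[6,2,4,5]
Step 6: ref 3 → FAULT (evict 6), frames=[3,2,4,5]
Step 7: ref 4 → HIT, frames=[3,2,4,5]
Step 8: ref 1 → FAULT (evict 2), frames=[3,1,4,5]
Step 9: ref 3 → HIT, frames=[3,1,4,5]
Step 10: ref 2 → FAULT (evict 4), frames=[3,1,2,5]
Step 11: ref 2 → HIT, frames=[3,1,2,5]
Total faults: 7

Answer: 7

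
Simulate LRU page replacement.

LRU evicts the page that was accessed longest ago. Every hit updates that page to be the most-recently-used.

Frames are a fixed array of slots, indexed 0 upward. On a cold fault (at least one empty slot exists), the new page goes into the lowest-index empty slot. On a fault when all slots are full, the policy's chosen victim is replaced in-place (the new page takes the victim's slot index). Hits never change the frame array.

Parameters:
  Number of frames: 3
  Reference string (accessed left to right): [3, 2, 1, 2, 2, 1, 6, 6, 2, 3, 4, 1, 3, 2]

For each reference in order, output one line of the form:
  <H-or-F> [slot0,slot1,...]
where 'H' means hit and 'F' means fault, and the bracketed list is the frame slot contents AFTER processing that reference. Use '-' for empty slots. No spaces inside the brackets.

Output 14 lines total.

F [3,-,-]
F [3,2,-]
F [3,2,1]
H [3,2,1]
H [3,2,1]
H [3,2,1]
F [6,2,1]
H [6,2,1]
H [6,2,1]
F [6,2,3]
F [4,2,3]
F [4,1,3]
H [4,1,3]
F [2,1,3]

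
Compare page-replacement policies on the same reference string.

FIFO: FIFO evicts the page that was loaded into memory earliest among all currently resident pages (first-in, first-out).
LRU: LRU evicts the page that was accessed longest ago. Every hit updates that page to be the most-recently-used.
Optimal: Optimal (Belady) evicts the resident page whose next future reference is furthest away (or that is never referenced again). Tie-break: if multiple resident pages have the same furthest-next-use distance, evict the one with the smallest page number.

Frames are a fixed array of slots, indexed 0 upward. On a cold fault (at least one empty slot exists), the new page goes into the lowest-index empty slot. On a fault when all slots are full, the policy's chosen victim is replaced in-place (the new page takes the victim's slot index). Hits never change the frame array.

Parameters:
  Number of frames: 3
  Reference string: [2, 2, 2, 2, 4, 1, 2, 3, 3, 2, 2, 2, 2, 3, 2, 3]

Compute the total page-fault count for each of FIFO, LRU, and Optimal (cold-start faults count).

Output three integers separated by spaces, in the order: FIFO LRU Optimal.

Answer: 5 4 4

Derivation:
--- FIFO ---
  step 0: ref 2 -> FAULT, frames=[2,-,-] (faults so far: 1)
  step 1: ref 2 -> HIT, frames=[2,-,-] (faults so far: 1)
  step 2: ref 2 -> HIT, frames=[2,-,-] (faults so far: 1)
  step 3: ref 2 -> HIT, frames=[2,-,-] (faults so far: 1)
  step 4: ref 4 -> FAULT, frames=[2,4,-] (faults so far: 2)
  step 5: ref 1 -> FAULT, frames=[2,4,1] (faults so far: 3)
  step 6: ref 2 -> HIT, frames=[2,4,1] (faults so far: 3)
  step 7: ref 3 -> FAULT, evict 2, frames=[3,4,1] (faults so far: 4)
  step 8: ref 3 -> HIT, frames=[3,4,1] (faults so far: 4)
  step 9: ref 2 -> FAULT, evict 4, frames=[3,2,1] (faults so far: 5)
  step 10: ref 2 -> HIT, frames=[3,2,1] (faults so far: 5)
  step 11: ref 2 -> HIT, frames=[3,2,1] (faults so far: 5)
  step 12: ref 2 -> HIT, frames=[3,2,1] (faults so far: 5)
  step 13: ref 3 -> HIT, frames=[3,2,1] (faults so far: 5)
  step 14: ref 2 -> HIT, frames=[3,2,1] (faults so far: 5)
  step 15: ref 3 -> HIT, frames=[3,2,1] (faults so far: 5)
  FIFO total faults: 5
--- LRU ---
  step 0: ref 2 -> FAULT, frames=[2,-,-] (faults so far: 1)
  step 1: ref 2 -> HIT, frames=[2,-,-] (faults so far: 1)
  step 2: ref 2 -> HIT, frames=[2,-,-] (faults so far: 1)
  step 3: ref 2 -> HIT, frames=[2,-,-] (faults so far: 1)
  step 4: ref 4 -> FAULT, frames=[2,4,-] (faults so far: 2)
  step 5: ref 1 -> FAULT, frames=[2,4,1] (faults so far: 3)
  step 6: ref 2 -> HIT, frames=[2,4,1] (faults so far: 3)
  step 7: ref 3 -> FAULT, evict 4, frames=[2,3,1] (faults so far: 4)
  step 8: ref 3 -> HIT, frames=[2,3,1] (faults so far: 4)
  step 9: ref 2 -> HIT, frames=[2,3,1] (faults so far: 4)
  step 10: ref 2 -> HIT, frames=[2,3,1] (faults so far: 4)
  step 11: ref 2 -> HIT, frames=[2,3,1] (faults so far: 4)
  step 12: ref 2 -> HIT, frames=[2,3,1] (faults so far: 4)
  step 13: ref 3 -> HIT, frames=[2,3,1] (faults so far: 4)
  step 14: ref 2 -> HIT, frames=[2,3,1] (faults so far: 4)
  step 15: ref 3 -> HIT, frames=[2,3,1] (faults so far: 4)
  LRU total faults: 4
--- Optimal ---
  step 0: ref 2 -> FAULT, frames=[2,-,-] (faults so far: 1)
  step 1: ref 2 -> HIT, frames=[2,-,-] (faults so far: 1)
  step 2: ref 2 -> HIT, frames=[2,-,-] (faults so far: 1)
  step 3: ref 2 -> HIT, frames=[2,-,-] (faults so far: 1)
  step 4: ref 4 -> FAULT, frames=[2,4,-] (faults so far: 2)
  step 5: ref 1 -> FAULT, frames=[2,4,1] (faults so far: 3)
  step 6: ref 2 -> HIT, frames=[2,4,1] (faults so far: 3)
  step 7: ref 3 -> FAULT, evict 1, frames=[2,4,3] (faults so far: 4)
  step 8: ref 3 -> HIT, frames=[2,4,3] (faults so far: 4)
  step 9: ref 2 -> HIT, frames=[2,4,3] (faults so far: 4)
  step 10: ref 2 -> HIT, frames=[2,4,3] (faults so far: 4)
  step 11: ref 2 -> HIT, frames=[2,4,3] (faults so far: 4)
  step 12: ref 2 -> HIT, frames=[2,4,3] (faults so far: 4)
  step 13: ref 3 -> HIT, frames=[2,4,3] (faults so far: 4)
  step 14: ref 2 -> HIT, frames=[2,4,3] (faults so far: 4)
  step 15: ref 3 -> HIT, frames=[2,4,3] (faults so far: 4)
  Optimal total faults: 4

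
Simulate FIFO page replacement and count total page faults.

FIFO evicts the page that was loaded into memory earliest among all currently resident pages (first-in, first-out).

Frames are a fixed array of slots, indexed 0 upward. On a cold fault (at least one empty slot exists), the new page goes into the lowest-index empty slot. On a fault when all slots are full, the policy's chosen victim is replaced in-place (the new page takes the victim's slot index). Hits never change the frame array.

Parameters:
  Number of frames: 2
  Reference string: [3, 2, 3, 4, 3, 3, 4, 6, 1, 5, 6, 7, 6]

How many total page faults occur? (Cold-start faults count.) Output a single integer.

Answer: 9

Derivation:
Step 0: ref 3 → FAULT, frames=[3,-]
Step 1: ref 2 → FAULT, frames=[3,2]
Step 2: ref 3 → HIT, frames=[3,2]
Step 3: ref 4 → FAULT (evict 3), frames=[4,2]
Step 4: ref 3 → FAULT (evict 2), frames=[4,3]
Step 5: ref 3 → HIT, frames=[4,3]
Step 6: ref 4 → HIT, frames=[4,3]
Step 7: ref 6 → FAULT (evict 4), frames=[6,3]
Step 8: ref 1 → FAULT (evict 3), frames=[6,1]
Step 9: ref 5 → FAULT (evict 6), frames=[5,1]
Step 10: ref 6 → FAULT (evict 1), frames=[5,6]
Step 11: ref 7 → FAULT (evict 5), frames=[7,6]
Step 12: ref 6 → HIT, frames=[7,6]
Total faults: 9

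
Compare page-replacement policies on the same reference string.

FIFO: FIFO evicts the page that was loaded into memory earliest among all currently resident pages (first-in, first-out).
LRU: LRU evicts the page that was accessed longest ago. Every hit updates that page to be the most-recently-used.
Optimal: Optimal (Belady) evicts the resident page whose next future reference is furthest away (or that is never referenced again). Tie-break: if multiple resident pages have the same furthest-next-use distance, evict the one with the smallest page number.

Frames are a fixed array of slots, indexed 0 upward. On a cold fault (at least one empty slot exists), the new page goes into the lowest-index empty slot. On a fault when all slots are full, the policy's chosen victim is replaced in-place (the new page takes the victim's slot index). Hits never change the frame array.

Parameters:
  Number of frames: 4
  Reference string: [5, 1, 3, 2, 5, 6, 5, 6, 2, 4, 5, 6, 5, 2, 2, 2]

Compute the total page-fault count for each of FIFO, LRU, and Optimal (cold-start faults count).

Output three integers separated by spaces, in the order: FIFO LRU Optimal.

--- FIFO ---
  step 0: ref 5 -> FAULT, frames=[5,-,-,-] (faults so far: 1)
  step 1: ref 1 -> FAULT, frames=[5,1,-,-] (faults so far: 2)
  step 2: ref 3 -> FAULT, frames=[5,1,3,-] (faults so far: 3)
  step 3: ref 2 -> FAULT, frames=[5,1,3,2] (faults so far: 4)
  step 4: ref 5 -> HIT, frames=[5,1,3,2] (faults so far: 4)
  step 5: ref 6 -> FAULT, evict 5, frames=[6,1,3,2] (faults so far: 5)
  step 6: ref 5 -> FAULT, evict 1, frames=[6,5,3,2] (faults so far: 6)
  step 7: ref 6 -> HIT, frames=[6,5,3,2] (faults so far: 6)
  step 8: ref 2 -> HIT, frames=[6,5,3,2] (faults so far: 6)
  step 9: ref 4 -> FAULT, evict 3, frames=[6,5,4,2] (faults so far: 7)
  step 10: ref 5 -> HIT, frames=[6,5,4,2] (faults so far: 7)
  step 11: ref 6 -> HIT, frames=[6,5,4,2] (faults so far: 7)
  step 12: ref 5 -> HIT, frames=[6,5,4,2] (faults so far: 7)
  step 13: ref 2 -> HIT, frames=[6,5,4,2] (faults so far: 7)
  step 14: ref 2 -> HIT, frames=[6,5,4,2] (faults so far: 7)
  step 15: ref 2 -> HIT, frames=[6,5,4,2] (faults so far: 7)
  FIFO total faults: 7
--- LRU ---
  step 0: ref 5 -> FAULT, frames=[5,-,-,-] (faults so far: 1)
  step 1: ref 1 -> FAULT, frames=[5,1,-,-] (faults so far: 2)
  step 2: ref 3 -> FAULT, frames=[5,1,3,-] (faults so far: 3)
  step 3: ref 2 -> FAULT, frames=[5,1,3,2] (faults so far: 4)
  step 4: ref 5 -> HIT, frames=[5,1,3,2] (faults so far: 4)
  step 5: ref 6 -> FAULT, evict 1, frames=[5,6,3,2] (faults so far: 5)
  step 6: ref 5 -> HIT, frames=[5,6,3,2] (faults so far: 5)
  step 7: ref 6 -> HIT, frames=[5,6,3,2] (faults so far: 5)
  step 8: ref 2 -> HIT, frames=[5,6,3,2] (faults so far: 5)
  step 9: ref 4 -> FAULT, evict 3, frames=[5,6,4,2] (faults so far: 6)
  step 10: ref 5 -> HIT, frames=[5,6,4,2] (faults so far: 6)
  step 11: ref 6 -> HIT, frames=[5,6,4,2] (faults so far: 6)
  step 12: ref 5 -> HIT, frames=[5,6,4,2] (faults so far: 6)
  step 13: ref 2 -> HIT, frames=[5,6,4,2] (faults so far: 6)
  step 14: ref 2 -> HIT, frames=[5,6,4,2] (faults so far: 6)
  step 15: ref 2 -> HIT, frames=[5,6,4,2] (faults so far: 6)
  LRU total faults: 6
--- Optimal ---
  step 0: ref 5 -> FAULT, frames=[5,-,-,-] (faults so far: 1)
  step 1: ref 1 -> FAULT, frames=[5,1,-,-] (faults so far: 2)
  step 2: ref 3 -> FAULT, frames=[5,1,3,-] (faults so far: 3)
  step 3: ref 2 -> FAULT, frames=[5,1,3,2] (faults so far: 4)
  step 4: ref 5 -> HIT, frames=[5,1,3,2] (faults so far: 4)
  step 5: ref 6 -> FAULT, evict 1, frames=[5,6,3,2] (faults so far: 5)
  step 6: ref 5 -> HIT, frames=[5,6,3,2] (faults so far: 5)
  step 7: ref 6 -> HIT, frames=[5,6,3,2] (faults so far: 5)
  step 8: ref 2 -> HIT, frames=[5,6,3,2] (faults so far: 5)
  step 9: ref 4 -> FAULT, evict 3, frames=[5,6,4,2] (faults so far: 6)
  step 10: ref 5 -> HIT, frames=[5,6,4,2] (faults so far: 6)
  step 11: ref 6 -> HIT, frames=[5,6,4,2] (faults so far: 6)
  step 12: ref 5 -> HIT, frames=[5,6,4,2] (faults so far: 6)
  step 13: ref 2 -> HIT, frames=[5,6,4,2] (faults so far: 6)
  step 14: ref 2 -> HIT, frames=[5,6,4,2] (faults so far: 6)
  step 15: ref 2 -> HIT, frames=[5,6,4,2] (faults so far: 6)
  Optimal total faults: 6

Answer: 7 6 6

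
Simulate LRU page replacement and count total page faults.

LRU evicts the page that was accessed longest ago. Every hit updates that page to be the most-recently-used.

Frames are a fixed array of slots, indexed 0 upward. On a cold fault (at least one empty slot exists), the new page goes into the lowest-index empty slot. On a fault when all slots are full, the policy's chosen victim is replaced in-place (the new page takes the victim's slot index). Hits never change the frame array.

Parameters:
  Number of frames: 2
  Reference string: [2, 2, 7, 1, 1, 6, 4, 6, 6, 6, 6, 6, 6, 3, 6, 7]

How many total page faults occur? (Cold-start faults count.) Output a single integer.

Answer: 7

Derivation:
Step 0: ref 2 → FAULT, frames=[2,-]
Step 1: ref 2 → HIT, frames=[2,-]
Step 2: ref 7 → FAULT, frames=[2,7]
Step 3: ref 1 → FAULT (evict 2), frames=[1,7]
Step 4: ref 1 → HIT, frames=[1,7]
Step 5: ref 6 → FAULT (evict 7), frames=[1,6]
Step 6: ref 4 → FAULT (evict 1), frames=[4,6]
Step 7: ref 6 → HIT, frames=[4,6]
Step 8: ref 6 → HIT, frames=[4,6]
Step 9: ref 6 → HIT, frames=[4,6]
Step 10: ref 6 → HIT, frames=[4,6]
Step 11: ref 6 → HIT, frames=[4,6]
Step 12: ref 6 → HIT, frames=[4,6]
Step 13: ref 3 → FAULT (evict 4), frames=[3,6]
Step 14: ref 6 → HIT, frames=[3,6]
Step 15: ref 7 → FAULT (evict 3), frames=[7,6]
Total faults: 7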